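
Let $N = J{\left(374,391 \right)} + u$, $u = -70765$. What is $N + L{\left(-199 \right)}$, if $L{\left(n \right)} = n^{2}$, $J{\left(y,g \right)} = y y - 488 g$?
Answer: $-82096$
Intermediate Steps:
$J{\left(y,g \right)} = y^{2} - 488 g$
$N = -121697$ ($N = \left(374^{2} - 190808\right) - 70765 = \left(139876 - 190808\right) - 70765 = -50932 - 70765 = -121697$)
$N + L{\left(-199 \right)} = -121697 + \left(-199\right)^{2} = -121697 + 39601 = -82096$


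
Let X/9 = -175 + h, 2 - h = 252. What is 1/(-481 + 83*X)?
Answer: -1/317956 ≈ -3.1451e-6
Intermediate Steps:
h = -250 (h = 2 - 1*252 = 2 - 252 = -250)
X = -3825 (X = 9*(-175 - 250) = 9*(-425) = -3825)
1/(-481 + 83*X) = 1/(-481 + 83*(-3825)) = 1/(-481 - 317475) = 1/(-317956) = -1/317956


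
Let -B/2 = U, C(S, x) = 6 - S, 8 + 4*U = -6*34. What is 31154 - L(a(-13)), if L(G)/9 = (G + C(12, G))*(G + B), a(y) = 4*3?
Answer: 24782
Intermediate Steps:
U = -53 (U = -2 + (-6*34)/4 = -2 + (¼)*(-204) = -2 - 51 = -53)
B = 106 (B = -2*(-53) = 106)
a(y) = 12
L(G) = 9*(-6 + G)*(106 + G) (L(G) = 9*((G + (6 - 1*12))*(G + 106)) = 9*((G + (6 - 12))*(106 + G)) = 9*((G - 6)*(106 + G)) = 9*((-6 + G)*(106 + G)) = 9*(-6 + G)*(106 + G))
31154 - L(a(-13)) = 31154 - (-5724 + 9*12² + 900*12) = 31154 - (-5724 + 9*144 + 10800) = 31154 - (-5724 + 1296 + 10800) = 31154 - 1*6372 = 31154 - 6372 = 24782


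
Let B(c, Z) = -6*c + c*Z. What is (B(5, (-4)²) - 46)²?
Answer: 16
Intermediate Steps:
B(c, Z) = -6*c + Z*c
(B(5, (-4)²) - 46)² = (5*(-6 + (-4)²) - 46)² = (5*(-6 + 16) - 46)² = (5*10 - 46)² = (50 - 46)² = 4² = 16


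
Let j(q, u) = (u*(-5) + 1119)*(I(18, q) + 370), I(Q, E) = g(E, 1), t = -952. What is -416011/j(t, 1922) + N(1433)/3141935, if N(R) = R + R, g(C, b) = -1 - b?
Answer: 1316034877093/9817566591280 ≈ 0.13405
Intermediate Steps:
I(Q, E) = -2 (I(Q, E) = -1 - 1*1 = -1 - 1 = -2)
N(R) = 2*R
j(q, u) = 411792 - 1840*u (j(q, u) = (u*(-5) + 1119)*(-2 + 370) = (-5*u + 1119)*368 = (1119 - 5*u)*368 = 411792 - 1840*u)
-416011/j(t, 1922) + N(1433)/3141935 = -416011/(411792 - 1840*1922) + (2*1433)/3141935 = -416011/(411792 - 3536480) + 2866*(1/3141935) = -416011/(-3124688) + 2866/3141935 = -416011*(-1/3124688) + 2866/3141935 = 416011/3124688 + 2866/3141935 = 1316034877093/9817566591280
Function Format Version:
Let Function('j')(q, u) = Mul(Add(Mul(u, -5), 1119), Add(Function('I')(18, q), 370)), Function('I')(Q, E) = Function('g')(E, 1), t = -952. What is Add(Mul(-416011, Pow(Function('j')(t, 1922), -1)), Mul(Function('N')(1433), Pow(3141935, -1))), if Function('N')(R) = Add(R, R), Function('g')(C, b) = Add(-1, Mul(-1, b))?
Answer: Rational(1316034877093, 9817566591280) ≈ 0.13405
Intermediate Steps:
Function('I')(Q, E) = -2 (Function('I')(Q, E) = Add(-1, Mul(-1, 1)) = Add(-1, -1) = -2)
Function('N')(R) = Mul(2, R)
Function('j')(q, u) = Add(411792, Mul(-1840, u)) (Function('j')(q, u) = Mul(Add(Mul(u, -5), 1119), Add(-2, 370)) = Mul(Add(Mul(-5, u), 1119), 368) = Mul(Add(1119, Mul(-5, u)), 368) = Add(411792, Mul(-1840, u)))
Add(Mul(-416011, Pow(Function('j')(t, 1922), -1)), Mul(Function('N')(1433), Pow(3141935, -1))) = Add(Mul(-416011, Pow(Add(411792, Mul(-1840, 1922)), -1)), Mul(Mul(2, 1433), Pow(3141935, -1))) = Add(Mul(-416011, Pow(Add(411792, -3536480), -1)), Mul(2866, Rational(1, 3141935))) = Add(Mul(-416011, Pow(-3124688, -1)), Rational(2866, 3141935)) = Add(Mul(-416011, Rational(-1, 3124688)), Rational(2866, 3141935)) = Add(Rational(416011, 3124688), Rational(2866, 3141935)) = Rational(1316034877093, 9817566591280)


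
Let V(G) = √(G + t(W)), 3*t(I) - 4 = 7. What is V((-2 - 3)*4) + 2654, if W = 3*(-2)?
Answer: 2654 + 7*I*√3/3 ≈ 2654.0 + 4.0415*I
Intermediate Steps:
W = -6
t(I) = 11/3 (t(I) = 4/3 + (⅓)*7 = 4/3 + 7/3 = 11/3)
V(G) = √(11/3 + G) (V(G) = √(G + 11/3) = √(11/3 + G))
V((-2 - 3)*4) + 2654 = √(33 + 9*((-2 - 3)*4))/3 + 2654 = √(33 + 9*(-5*4))/3 + 2654 = √(33 + 9*(-20))/3 + 2654 = √(33 - 180)/3 + 2654 = √(-147)/3 + 2654 = (7*I*√3)/3 + 2654 = 7*I*√3/3 + 2654 = 2654 + 7*I*√3/3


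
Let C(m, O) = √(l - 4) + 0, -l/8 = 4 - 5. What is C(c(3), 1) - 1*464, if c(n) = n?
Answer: -462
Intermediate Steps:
l = 8 (l = -8*(4 - 5) = -8*(-1) = 8)
C(m, O) = 2 (C(m, O) = √(8 - 4) + 0 = √4 + 0 = 2 + 0 = 2)
C(c(3), 1) - 1*464 = 2 - 1*464 = 2 - 464 = -462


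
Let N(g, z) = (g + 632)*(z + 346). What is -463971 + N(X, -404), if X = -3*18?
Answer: -497495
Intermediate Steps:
X = -54
N(g, z) = (346 + z)*(632 + g) (N(g, z) = (632 + g)*(346 + z) = (346 + z)*(632 + g))
-463971 + N(X, -404) = -463971 + (218672 + 346*(-54) + 632*(-404) - 54*(-404)) = -463971 + (218672 - 18684 - 255328 + 21816) = -463971 - 33524 = -497495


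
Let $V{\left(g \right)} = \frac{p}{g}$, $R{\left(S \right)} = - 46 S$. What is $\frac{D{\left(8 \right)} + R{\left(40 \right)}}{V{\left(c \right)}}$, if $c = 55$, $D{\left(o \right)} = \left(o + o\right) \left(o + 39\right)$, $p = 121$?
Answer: $- \frac{5440}{11} \approx -494.55$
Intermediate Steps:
$D{\left(o \right)} = 2 o \left(39 + o\right)$
$V{\left(g \right)} = \frac{121}{g}$
$\frac{D{\left(8 \right)} + R{\left(40 \right)}}{V{\left(c \right)}} = \frac{2 \cdot 8 \left(39 + 8\right) - 1840}{121 \cdot \frac{1}{55}} = \frac{2 \cdot 8 \cdot 47 - 1840}{121 \cdot \frac{1}{55}} = \frac{752 - 1840}{\frac{11}{5}} = \left(-1088\right) \frac{5}{11} = - \frac{5440}{11}$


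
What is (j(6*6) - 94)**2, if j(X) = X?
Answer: 3364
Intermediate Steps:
(j(6*6) - 94)**2 = (6*6 - 94)**2 = (36 - 94)**2 = (-58)**2 = 3364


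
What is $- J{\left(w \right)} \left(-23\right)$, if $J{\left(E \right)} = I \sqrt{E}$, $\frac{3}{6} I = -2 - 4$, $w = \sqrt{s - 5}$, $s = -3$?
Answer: $- 276 \cdot 2^{\frac{3}{4}} \sqrt{i} \approx -328.22 - 328.22 i$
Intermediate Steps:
$w = 2 i \sqrt{2}$ ($w = \sqrt{-3 - 5} = \sqrt{-8} = 2 i \sqrt{2} \approx 2.8284 i$)
$I = -12$ ($I = 2 \left(-2 - 4\right) = 2 \left(-6\right) = -12$)
$J{\left(E \right)} = - 12 \sqrt{E}$
$- J{\left(w \right)} \left(-23\right) = - - 12 \sqrt{2 i \sqrt{2}} \left(-23\right) = - - 12 \cdot 2^{\frac{3}{4}} \sqrt{i} \left(-23\right) = - 276 \cdot 2^{\frac{3}{4}} \sqrt{i}$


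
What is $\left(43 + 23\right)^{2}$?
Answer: $4356$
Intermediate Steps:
$\left(43 + 23\right)^{2} = 66^{2} = 4356$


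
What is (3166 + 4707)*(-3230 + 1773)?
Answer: -11470961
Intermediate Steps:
(3166 + 4707)*(-3230 + 1773) = 7873*(-1457) = -11470961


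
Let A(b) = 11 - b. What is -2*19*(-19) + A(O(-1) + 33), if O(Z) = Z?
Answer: 701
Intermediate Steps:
-2*19*(-19) + A(O(-1) + 33) = -2*19*(-19) + (11 - (-1 + 33)) = -38*(-19) + (11 - 1*32) = 722 + (11 - 32) = 722 - 21 = 701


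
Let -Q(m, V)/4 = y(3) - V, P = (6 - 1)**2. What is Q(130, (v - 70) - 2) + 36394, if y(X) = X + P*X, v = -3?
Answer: 35782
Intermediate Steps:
P = 25 (P = 5**2 = 25)
y(X) = 26*X (y(X) = X + 25*X = 26*X)
Q(m, V) = -312 + 4*V (Q(m, V) = -4*(26*3 - V) = -4*(78 - V) = -312 + 4*V)
Q(130, (v - 70) - 2) + 36394 = (-312 + 4*((-3 - 70) - 2)) + 36394 = (-312 + 4*(-73 - 2)) + 36394 = (-312 + 4*(-75)) + 36394 = (-312 - 300) + 36394 = -612 + 36394 = 35782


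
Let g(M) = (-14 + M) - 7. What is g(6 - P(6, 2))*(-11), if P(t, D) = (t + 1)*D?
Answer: 319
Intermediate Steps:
P(t, D) = D*(1 + t) (P(t, D) = (1 + t)*D = D*(1 + t))
g(M) = -21 + M
g(6 - P(6, 2))*(-11) = (-21 + (6 - 2*(1 + 6)))*(-11) = (-21 + (6 - 2*7))*(-11) = (-21 + (6 - 1*14))*(-11) = (-21 + (6 - 14))*(-11) = (-21 - 8)*(-11) = -29*(-11) = 319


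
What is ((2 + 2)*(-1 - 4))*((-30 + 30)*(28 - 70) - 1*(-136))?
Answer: -2720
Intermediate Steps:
((2 + 2)*(-1 - 4))*((-30 + 30)*(28 - 70) - 1*(-136)) = (4*(-5))*(0*(-42) + 136) = -20*(0 + 136) = -20*136 = -2720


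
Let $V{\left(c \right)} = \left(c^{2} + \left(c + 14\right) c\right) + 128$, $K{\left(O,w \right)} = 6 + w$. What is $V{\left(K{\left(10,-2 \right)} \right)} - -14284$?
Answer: $14500$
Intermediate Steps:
$V{\left(c \right)} = 128 + c^{2} + c \left(14 + c\right)$ ($V{\left(c \right)} = \left(c^{2} + \left(14 + c\right) c\right) + 128 = \left(c^{2} + c \left(14 + c\right)\right) + 128 = 128 + c^{2} + c \left(14 + c\right)$)
$V{\left(K{\left(10,-2 \right)} \right)} - -14284 = \left(128 + 2 \left(6 - 2\right)^{2} + 14 \left(6 - 2\right)\right) - -14284 = \left(128 + 2 \cdot 4^{2} + 14 \cdot 4\right) + 14284 = \left(128 + 2 \cdot 16 + 56\right) + 14284 = \left(128 + 32 + 56\right) + 14284 = 216 + 14284 = 14500$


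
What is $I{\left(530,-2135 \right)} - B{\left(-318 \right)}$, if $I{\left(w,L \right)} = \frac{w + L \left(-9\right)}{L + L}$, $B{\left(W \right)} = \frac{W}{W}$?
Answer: $- \frac{4803}{854} \approx -5.6241$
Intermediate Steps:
$B{\left(W \right)} = 1$
$I{\left(w,L \right)} = \frac{w - 9 L}{2 L}$
$I{\left(530,-2135 \right)} - B{\left(-318 \right)} = \frac{530 - -19215}{2 \left(-2135\right)} - 1 = \frac{1}{2} \left(- \frac{1}{2135}\right) \left(530 + 19215\right) - 1 = \frac{1}{2} \left(- \frac{1}{2135}\right) 19745 - 1 = - \frac{3949}{854} - 1 = - \frac{4803}{854}$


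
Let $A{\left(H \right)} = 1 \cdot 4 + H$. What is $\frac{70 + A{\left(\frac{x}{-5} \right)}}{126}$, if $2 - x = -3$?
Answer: $\frac{73}{126} \approx 0.57936$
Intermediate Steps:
$x = 5$ ($x = 2 - -3 = 2 + 3 = 5$)
$A{\left(H \right)} = 4 + H$
$\frac{70 + A{\left(\frac{x}{-5} \right)}}{126} = \frac{70 + \left(4 + \frac{5}{-5}\right)}{126} = \left(70 + \left(4 + 5 \left(- \frac{1}{5}\right)\right)\right) \frac{1}{126} = \left(70 + \left(4 - 1\right)\right) \frac{1}{126} = \left(70 + 3\right) \frac{1}{126} = 73 \cdot \frac{1}{126} = \frac{73}{126}$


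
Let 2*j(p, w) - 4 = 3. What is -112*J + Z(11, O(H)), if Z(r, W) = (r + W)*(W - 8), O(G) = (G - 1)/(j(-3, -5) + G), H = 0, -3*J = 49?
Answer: 255862/147 ≈ 1740.6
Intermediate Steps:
J = -49/3 (J = -1/3*49 = -49/3 ≈ -16.333)
j(p, w) = 7/2 (j(p, w) = 2 + (1/2)*3 = 2 + 3/2 = 7/2)
O(G) = (-1 + G)/(7/2 + G) (O(G) = (G - 1)/(7/2 + G) = (-1 + G)/(7/2 + G))
Z(r, W) = (-8 + W)*(W + r) (Z(r, W) = (W + r)*(-8 + W) = (-8 + W)*(W + r))
-112*J + Z(11, O(H)) = -112*(-49/3) + ((2*(-1 + 0)/(7 + 2*0))**2 - 16*(-1 + 0)/(7 + 2*0) - 8*11 + (2*(-1 + 0)/(7 + 2*0))*11) = 5488/3 + ((2*(-1)/(7 + 0))**2 - 16*(-1)/(7 + 0) - 88 + (2*(-1)/(7 + 0))*11) = 5488/3 + ((2*(-1)/7)**2 - 16*(-1)/7 - 88 + (2*(-1)/7)*11) = 5488/3 + ((2*(1/7)*(-1))**2 - 16*(-1)/7 - 88 + (2*(1/7)*(-1))*11) = 5488/3 + ((-2/7)**2 - 8*(-2/7) - 88 - 2/7*11) = 5488/3 + (4/49 + 16/7 - 88 - 22/7) = 5488/3 - 4350/49 = 255862/147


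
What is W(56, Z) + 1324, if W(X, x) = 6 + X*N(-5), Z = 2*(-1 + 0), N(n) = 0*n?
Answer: 1330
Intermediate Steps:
N(n) = 0
Z = -2 (Z = 2*(-1) = -2)
W(X, x) = 6 (W(X, x) = 6 + X*0 = 6 + 0 = 6)
W(56, Z) + 1324 = 6 + 1324 = 1330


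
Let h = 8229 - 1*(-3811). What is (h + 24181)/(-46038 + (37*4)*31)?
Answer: -36221/41450 ≈ -0.87385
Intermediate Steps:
h = 12040 (h = 8229 + 3811 = 12040)
(h + 24181)/(-46038 + (37*4)*31) = (12040 + 24181)/(-46038 + (37*4)*31) = 36221/(-46038 + 148*31) = 36221/(-46038 + 4588) = 36221/(-41450) = 36221*(-1/41450) = -36221/41450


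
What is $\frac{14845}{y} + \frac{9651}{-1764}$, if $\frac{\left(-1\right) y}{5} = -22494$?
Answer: $- \frac{11769571}{2204412} \approx -5.3391$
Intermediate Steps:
$y = 112470$ ($y = \left(-5\right) \left(-22494\right) = 112470$)
$\frac{14845}{y} + \frac{9651}{-1764} = \frac{14845}{112470} + \frac{9651}{-1764} = 14845 \cdot \frac{1}{112470} + 9651 \left(- \frac{1}{1764}\right) = \frac{2969}{22494} - \frac{3217}{588} = - \frac{11769571}{2204412}$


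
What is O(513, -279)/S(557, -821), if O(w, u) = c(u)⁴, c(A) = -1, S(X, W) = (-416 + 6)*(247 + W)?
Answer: 1/235340 ≈ 4.2492e-6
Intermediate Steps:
S(X, W) = -101270 - 410*W (S(X, W) = -410*(247 + W) = -101270 - 410*W)
O(w, u) = 1 (O(w, u) = (-1)⁴ = 1)
O(513, -279)/S(557, -821) = 1/(-101270 - 410*(-821)) = 1/(-101270 + 336610) = 1/235340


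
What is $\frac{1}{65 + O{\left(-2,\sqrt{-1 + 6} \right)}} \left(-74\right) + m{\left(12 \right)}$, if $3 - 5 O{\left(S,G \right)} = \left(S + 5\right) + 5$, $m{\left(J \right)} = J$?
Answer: $\frac{347}{32} \approx 10.844$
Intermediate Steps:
$O{\left(S,G \right)} = - \frac{7}{5} - \frac{S}{5}$ ($O{\left(S,G \right)} = \frac{3}{5} - \frac{\left(S + 5\right) + 5}{5} = \frac{3}{5} - \frac{\left(5 + S\right) + 5}{5} = \frac{3}{5} - \frac{10 + S}{5} = \frac{3}{5} - \left(2 + \frac{S}{5}\right) = - \frac{7}{5} - \frac{S}{5}$)
$\frac{1}{65 + O{\left(-2,\sqrt{-1 + 6} \right)}} \left(-74\right) + m{\left(12 \right)} = \frac{1}{65 - 1} \left(-74\right) + 12 = \frac{1}{64} \left(-74\right) + 12 = - \frac{37}{32} + 12 = \frac{347}{32}$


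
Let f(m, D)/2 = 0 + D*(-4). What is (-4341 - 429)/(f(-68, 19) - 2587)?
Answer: 1590/913 ≈ 1.7415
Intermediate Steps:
f(m, D) = -8*D (f(m, D) = 2*(0 + D*(-4)) = 2*(0 - 4*D) = 2*(-4*D) = -8*D)
(-4341 - 429)/(f(-68, 19) - 2587) = (-4341 - 429)/(-8*19 - 2587) = -4770/(-152 - 2587) = -4770/(-2739) = -4770*(-1/2739) = 1590/913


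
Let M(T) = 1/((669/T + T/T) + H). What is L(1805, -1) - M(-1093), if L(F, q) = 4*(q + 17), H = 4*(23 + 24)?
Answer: 13177019/205908 ≈ 63.995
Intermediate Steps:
H = 188 (H = 4*47 = 188)
L(F, q) = 68 + 4*q (L(F, q) = 4*(17 + q) = 68 + 4*q)
M(T) = 1/(189 + 669/T) (M(T) = 1/((669/T + T/T) + 188) = 1/((669/T + 1) + 188) = 1/((1 + 669/T) + 188) = 1/(189 + 669/T))
L(1805, -1) - M(-1093) = (68 + 4*(-1)) - (-1093)/(3*(223 + 63*(-1093))) = (68 - 4) - (-1093)/(3*(223 - 68859)) = 64 - (-1093)/(3*(-68636)) = 64 - (-1093)*(-1)/(3*68636) = 64 - 1*1093/205908 = 64 - 1093/205908 = 13177019/205908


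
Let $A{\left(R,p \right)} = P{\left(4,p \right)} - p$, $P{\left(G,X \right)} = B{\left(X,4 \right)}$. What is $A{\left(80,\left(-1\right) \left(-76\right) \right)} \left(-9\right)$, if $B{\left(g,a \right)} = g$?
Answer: $0$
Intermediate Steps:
$P{\left(G,X \right)} = X$
$A{\left(R,p \right)} = 0$ ($A{\left(R,p \right)} = p - p = 0$)
$A{\left(80,\left(-1\right) \left(-76\right) \right)} \left(-9\right) = 0 \left(-9\right) = 0$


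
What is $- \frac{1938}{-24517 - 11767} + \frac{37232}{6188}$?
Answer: $\frac{13104983}{2158898} \approx 6.0702$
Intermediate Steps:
$- \frac{1938}{-24517 - 11767} + \frac{37232}{6188} = - \frac{1938}{-36284} + 37232 \cdot \frac{1}{6188} = \left(-1938\right) \left(- \frac{1}{36284}\right) + \frac{716}{119} = \frac{969}{18142} + \frac{716}{119} = \frac{13104983}{2158898}$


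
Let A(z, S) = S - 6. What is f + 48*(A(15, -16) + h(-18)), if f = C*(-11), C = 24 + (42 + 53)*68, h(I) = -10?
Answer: -72860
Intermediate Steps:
C = 6484 (C = 24 + 95*68 = 24 + 6460 = 6484)
A(z, S) = -6 + S
f = -71324 (f = 6484*(-11) = -71324)
f + 48*(A(15, -16) + h(-18)) = -71324 + 48*((-6 - 16) - 10) = -71324 + 48*(-22 - 10) = -71324 + 48*(-32) = -71324 - 1536 = -72860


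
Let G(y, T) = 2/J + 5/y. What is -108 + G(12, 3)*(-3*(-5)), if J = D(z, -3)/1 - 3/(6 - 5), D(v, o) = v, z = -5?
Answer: -211/2 ≈ -105.50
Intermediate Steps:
J = -8 (J = -5/1 - 3/(6 - 5) = -5*1 - 3/1 = -5 - 3*1 = -5 - 3 = -8)
G(y, T) = -1/4 + 5/y (G(y, T) = 2/(-8) + 5/y = 2*(-1/8) + 5/y = -1/4 + 5/y)
-108 + G(12, 3)*(-3*(-5)) = -108 + ((1/4)*(20 - 1*12)/12)*(-3*(-5)) = -108 + ((1/4)*(1/12)*(20 - 12))*15 = -108 + ((1/4)*(1/12)*8)*15 = -108 + (1/6)*15 = -108 + 5/2 = -211/2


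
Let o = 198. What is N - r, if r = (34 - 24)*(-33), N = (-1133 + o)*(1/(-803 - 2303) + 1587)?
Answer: -4607796655/3106 ≈ -1.4835e+6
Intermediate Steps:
N = -4608821635/3106 (N = (-1133 + 198)*(1/(-803 - 2303) + 1587) = -935*(1/(-3106) + 1587) = -935*(-1/3106 + 1587) = -935*4929221/3106 = -4608821635/3106 ≈ -1.4838e+6)
r = -330 (r = 10*(-33) = -330)
N - r = -4608821635/3106 - 1*(-330) = -4608821635/3106 + 330 = -4607796655/3106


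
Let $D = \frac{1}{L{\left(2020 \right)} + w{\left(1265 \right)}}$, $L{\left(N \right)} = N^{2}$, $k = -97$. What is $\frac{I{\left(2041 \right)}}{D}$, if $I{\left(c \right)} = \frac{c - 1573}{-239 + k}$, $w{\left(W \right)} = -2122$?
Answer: $- \frac{79526421}{14} \approx -5.6805 \cdot 10^{6}$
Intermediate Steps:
$I{\left(c \right)} = \frac{1573}{336} - \frac{c}{336}$ ($I{\left(c \right)} = \frac{c - 1573}{-239 - 97} = \frac{-1573 + c}{-336} = \left(-1573 + c\right) \left(- \frac{1}{336}\right) = \frac{1573}{336} - \frac{c}{336}$)
$D = \frac{1}{4078278}$ ($D = \frac{1}{2020^{2} - 2122} = \frac{1}{4080400 - 2122} = \frac{1}{4078278} \approx 2.452 \cdot 10^{-7}$)
$\frac{I{\left(2041 \right)}}{D} = \left(\frac{1573}{336} - \frac{2041}{336}\right) \frac{1}{\frac{1}{4078278}} = \left(\frac{1573}{336} - \frac{2041}{336}\right) 4078278 = \left(- \frac{39}{28}\right) 4078278 = - \frac{79526421}{14}$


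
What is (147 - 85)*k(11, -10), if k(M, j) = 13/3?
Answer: 806/3 ≈ 268.67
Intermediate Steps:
k(M, j) = 13/3 (k(M, j) = 13*(1/3) = 13/3)
(147 - 85)*k(11, -10) = (147 - 85)*(13/3) = 62*(13/3) = 806/3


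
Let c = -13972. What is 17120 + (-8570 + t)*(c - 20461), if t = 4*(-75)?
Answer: 305437830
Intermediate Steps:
t = -300
17120 + (-8570 + t)*(c - 20461) = 17120 + (-8570 - 300)*(-13972 - 20461) = 17120 - 8870*(-34433) = 17120 + 305420710 = 305437830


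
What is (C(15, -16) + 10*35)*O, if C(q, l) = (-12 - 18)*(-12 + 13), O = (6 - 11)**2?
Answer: 8000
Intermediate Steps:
O = 25 (O = (-5)**2 = 25)
C(q, l) = -30 (C(q, l) = -30*1 = -30)
(C(15, -16) + 10*35)*O = (-30 + 10*35)*25 = (-30 + 350)*25 = 320*25 = 8000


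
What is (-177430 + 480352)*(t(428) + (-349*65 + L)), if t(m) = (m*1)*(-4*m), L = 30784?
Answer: -219508489314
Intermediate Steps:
t(m) = -4*m² (t(m) = m*(-4*m) = -4*m²)
(-177430 + 480352)*(t(428) + (-349*65 + L)) = (-177430 + 480352)*(-4*428² + (-349*65 + 30784)) = 302922*(-4*183184 + (-22685 + 30784)) = 302922*(-732736 + 8099) = 302922*(-724637) = -219508489314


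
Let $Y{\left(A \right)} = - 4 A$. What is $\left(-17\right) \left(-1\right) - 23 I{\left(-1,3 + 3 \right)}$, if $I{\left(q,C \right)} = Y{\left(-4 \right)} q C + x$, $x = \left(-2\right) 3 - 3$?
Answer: $2432$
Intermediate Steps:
$x = -9$ ($x = -6 - 3 = -9$)
$I{\left(q,C \right)} = -9 + 16 C q$ ($I{\left(q,C \right)} = \left(-4\right) \left(-4\right) q C - 9 = 16 q C - 9 = 16 C q - 9 = -9 + 16 C q$)
$\left(-17\right) \left(-1\right) - 23 I{\left(-1,3 + 3 \right)} = \left(-17\right) \left(-1\right) - 23 \left(-9 + 16 \left(3 + 3\right) \left(-1\right)\right) = 17 - 23 \left(-9 + 16 \cdot 6 \left(-1\right)\right) = 17 - 23 \left(-9 - 96\right) = 17 - -2415 = 17 + 2415 = 2432$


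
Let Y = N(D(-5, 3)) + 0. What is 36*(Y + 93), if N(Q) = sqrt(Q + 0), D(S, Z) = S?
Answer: 3348 + 36*I*sqrt(5) ≈ 3348.0 + 80.498*I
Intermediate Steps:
N(Q) = sqrt(Q)
Y = I*sqrt(5) (Y = sqrt(-5) + 0 = I*sqrt(5) + 0 = I*sqrt(5) ≈ 2.2361*I)
36*(Y + 93) = 36*(I*sqrt(5) + 93) = 36*(93 + I*sqrt(5)) = 3348 + 36*I*sqrt(5)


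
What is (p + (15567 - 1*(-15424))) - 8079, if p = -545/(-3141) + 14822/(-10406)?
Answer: 374421735860/16342623 ≈ 22911.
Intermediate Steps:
p = -20442316/16342623 (p = -545*(-1/3141) + 14822*(-1/10406) = 545/3141 - 7411/5203 = -20442316/16342623 ≈ -1.2509)
(p + (15567 - 1*(-15424))) - 8079 = (-20442316/16342623 + (15567 - 1*(-15424))) - 8079 = (-20442316/16342623 + (15567 + 15424)) - 8079 = (-20442316/16342623 + 30991) - 8079 = 506453787077/16342623 - 8079 = 374421735860/16342623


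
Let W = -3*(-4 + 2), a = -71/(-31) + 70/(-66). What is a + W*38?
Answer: 234502/1023 ≈ 229.23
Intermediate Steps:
a = 1258/1023 (a = -71*(-1/31) + 70*(-1/66) = 71/31 - 35/33 = 1258/1023 ≈ 1.2297)
W = 6 (W = -3*(-2) = 6)
a + W*38 = 1258/1023 + 6*38 = 1258/1023 + 228 = 234502/1023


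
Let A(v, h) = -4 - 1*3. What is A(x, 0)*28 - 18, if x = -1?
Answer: -214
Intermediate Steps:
A(v, h) = -7 (A(v, h) = -4 - 3 = -7)
A(x, 0)*28 - 18 = -7*28 - 18 = -196 - 18 = -214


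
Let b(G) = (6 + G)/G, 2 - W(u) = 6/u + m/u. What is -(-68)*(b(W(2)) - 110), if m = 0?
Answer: -7820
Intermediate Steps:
W(u) = 2 - 6/u (W(u) = 2 - (6/u + 0/u) = 2 - (6/u + 0) = 2 - 6/u)
b(G) = (6 + G)/G
-(-68)*(b(W(2)) - 110) = -(-68)*((6 + (2 - 6/2))/(2 - 6/2) - 110) = -(-68)*((6 + (2 - 6*1/2))/(2 - 6*1/2) - 110) = -(-68)*((6 + (2 - 3))/(2 - 3) - 110) = -(-68)*((6 - 1)/(-1) - 110) = -(-68)*(-1*5 - 110) = -(-68)*(-5 - 110) = -(-68)*(-115) = -1*7820 = -7820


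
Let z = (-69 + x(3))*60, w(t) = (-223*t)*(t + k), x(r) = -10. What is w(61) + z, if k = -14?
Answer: -644081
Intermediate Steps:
w(t) = -223*t*(-14 + t) (w(t) = (-223*t)*(t - 14) = (-223*t)*(-14 + t) = -223*t*(-14 + t))
z = -4740 (z = (-69 - 10)*60 = -79*60 = -4740)
w(61) + z = 223*61*(14 - 1*61) - 4740 = 223*61*(14 - 61) - 4740 = 223*61*(-47) - 4740 = -639341 - 4740 = -644081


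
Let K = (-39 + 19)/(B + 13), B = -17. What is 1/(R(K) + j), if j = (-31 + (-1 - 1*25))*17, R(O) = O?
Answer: -1/964 ≈ -0.0010373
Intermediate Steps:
K = 5 (K = (-39 + 19)/(-17 + 13) = -20/(-4) = -20*(-1/4) = 5)
j = -969 (j = (-31 + (-1 - 25))*17 = (-31 - 26)*17 = -57*17 = -969)
1/(R(K) + j) = 1/(5 - 969) = 1/(-964) = -1/964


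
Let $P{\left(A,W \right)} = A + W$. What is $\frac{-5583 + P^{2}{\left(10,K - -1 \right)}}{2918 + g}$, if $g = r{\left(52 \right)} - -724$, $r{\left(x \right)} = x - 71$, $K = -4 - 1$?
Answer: $- \frac{5547}{3623} \approx -1.5311$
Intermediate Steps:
$K = -5$ ($K = -4 - 1 = -5$)
$r{\left(x \right)} = -71 + x$ ($r{\left(x \right)} = x - 71 = -71 + x$)
$g = 705$ ($g = \left(-71 + 52\right) - -724 = -19 + 724 = 705$)
$\frac{-5583 + P^{2}{\left(10,K - -1 \right)}}{2918 + g} = \frac{-5583 + \left(10 - 4\right)^{2}}{2918 + 705} = \frac{-5583 + \left(10 + \left(-5 + 1\right)\right)^{2}}{3623} = \left(-5583 + \left(10 - 4\right)^{2}\right) \frac{1}{3623} = \left(-5583 + 6^{2}\right) \frac{1}{3623} = \left(-5583 + 36\right) \frac{1}{3623} = \left(-5547\right) \frac{1}{3623} = - \frac{5547}{3623}$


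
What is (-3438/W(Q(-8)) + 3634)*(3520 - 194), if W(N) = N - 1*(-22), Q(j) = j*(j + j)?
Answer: 300261302/25 ≈ 1.2010e+7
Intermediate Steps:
Q(j) = 2*j² (Q(j) = j*(2*j) = 2*j²)
W(N) = 22 + N (W(N) = N + 22 = 22 + N)
(-3438/W(Q(-8)) + 3634)*(3520 - 194) = (-3438/(22 + 2*(-8)²) + 3634)*(3520 - 194) = (-3438/(22 + 2*64) + 3634)*3326 = (-3438/(22 + 128) + 3634)*3326 = (-3438/150 + 3634)*3326 = (-3438*1/150 + 3634)*3326 = (-573/25 + 3634)*3326 = (90277/25)*3326 = 300261302/25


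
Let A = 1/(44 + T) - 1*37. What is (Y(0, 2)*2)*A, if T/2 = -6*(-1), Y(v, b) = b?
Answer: -2071/14 ≈ -147.93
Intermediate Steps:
T = 12 (T = 2*(-6*(-1)) = 2*6 = 12)
A = -2071/56 (A = 1/(44 + 12) - 1*37 = 1/56 - 37 = -2071/56 ≈ -36.982)
(Y(0, 2)*2)*A = (2*2)*(-2071/56) = 4*(-2071/56) = -2071/14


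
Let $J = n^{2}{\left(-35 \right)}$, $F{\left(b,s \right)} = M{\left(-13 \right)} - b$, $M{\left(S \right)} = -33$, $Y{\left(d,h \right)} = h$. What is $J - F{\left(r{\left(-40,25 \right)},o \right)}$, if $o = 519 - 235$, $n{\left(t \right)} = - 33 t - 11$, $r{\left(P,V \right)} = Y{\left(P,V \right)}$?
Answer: $1308794$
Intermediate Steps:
$r{\left(P,V \right)} = V$
$n{\left(t \right)} = -11 - 33 t$
$o = 284$
$F{\left(b,s \right)} = -33 - b$
$J = 1308736$ ($J = \left(-11 - -1155\right)^{2} = \left(-11 + 1155\right)^{2} = 1144^{2} = 1308736$)
$J - F{\left(r{\left(-40,25 \right)},o \right)} = 1308736 - \left(-33 - 25\right) = 1308736 - -58 = 1308736 + 58 = 1308794$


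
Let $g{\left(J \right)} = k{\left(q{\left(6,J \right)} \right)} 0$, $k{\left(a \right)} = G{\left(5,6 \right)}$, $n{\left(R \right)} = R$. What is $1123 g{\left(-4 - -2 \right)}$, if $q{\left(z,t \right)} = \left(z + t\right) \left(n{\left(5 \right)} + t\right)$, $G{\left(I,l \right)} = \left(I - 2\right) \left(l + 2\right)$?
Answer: $0$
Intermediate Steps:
$G{\left(I,l \right)} = \left(-2 + I\right) \left(2 + l\right)$
$q{\left(z,t \right)} = \left(5 + t\right) \left(t + z\right)$ ($q{\left(z,t \right)} = \left(z + t\right) \left(5 + t\right) = \left(t + z\right) \left(5 + t\right) = \left(5 + t\right) \left(t + z\right)$)
$k{\left(a \right)} = 24$ ($k{\left(a \right)} = -4 - 12 + 2 \cdot 5 + 5 \cdot 6 = -4 - 12 + 10 + 30 = 24$)
$g{\left(J \right)} = 0$ ($g{\left(J \right)} = 24 \cdot 0 = 0$)
$1123 g{\left(-4 - -2 \right)} = 1123 \cdot 0 = 0$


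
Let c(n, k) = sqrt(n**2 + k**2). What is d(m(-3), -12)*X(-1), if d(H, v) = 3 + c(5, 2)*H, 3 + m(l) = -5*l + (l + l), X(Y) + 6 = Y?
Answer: -21 - 42*sqrt(29) ≈ -247.18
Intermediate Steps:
X(Y) = -6 + Y
m(l) = -3 - 3*l (m(l) = -3 + (-5*l + (l + l)) = -3 + (-5*l + 2*l) = -3 - 3*l)
c(n, k) = sqrt(k**2 + n**2)
d(H, v) = 3 + H*sqrt(29) (d(H, v) = 3 + sqrt(2**2 + 5**2)*H = 3 + sqrt(4 + 25)*H = 3 + sqrt(29)*H = 3 + H*sqrt(29))
d(m(-3), -12)*X(-1) = (3 + (-3 - 3*(-3))*sqrt(29))*(-6 - 1) = (3 + (-3 + 9)*sqrt(29))*(-7) = (3 + 6*sqrt(29))*(-7) = -21 - 42*sqrt(29)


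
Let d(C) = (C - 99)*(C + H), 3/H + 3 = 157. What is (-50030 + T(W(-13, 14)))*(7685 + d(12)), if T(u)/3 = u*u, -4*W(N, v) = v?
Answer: -204462993769/616 ≈ -3.3192e+8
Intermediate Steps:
H = 3/154 (H = 3/(-3 + 157) = 3/154 ≈ 0.019481)
W(N, v) = -v/4
T(u) = 3*u² (T(u) = 3*(u*u) = 3*u²)
d(C) = (-99 + C)*(3/154 + C) (d(C) = (C - 99)*(C + 3/154) = (-99 + C)*(3/154 + C))
(-50030 + T(W(-13, 14)))*(7685 + d(12)) = (-50030 + 3*(-¼*14)²)*(7685 + (-27/14 + 12² - 15243/154*12)) = (-50030 + 3*(-7/2)²)*(7685 + (-27/14 + 144 - 91458/77)) = (-50030 + 3*(49/4))*(7685 - 161037/154) = (-50030 + 147/4)*(1022453/154) = -199973/4*1022453/154 = -204462993769/616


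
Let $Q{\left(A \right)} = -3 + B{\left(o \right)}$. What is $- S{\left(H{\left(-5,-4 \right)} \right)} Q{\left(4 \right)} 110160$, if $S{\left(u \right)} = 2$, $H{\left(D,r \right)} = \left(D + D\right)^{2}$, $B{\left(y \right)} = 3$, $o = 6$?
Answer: $0$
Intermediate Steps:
$H{\left(D,r \right)} = 4 D^{2}$ ($H{\left(D,r \right)} = \left(2 D\right)^{2} = 4 D^{2}$)
$Q{\left(A \right)} = 0$ ($Q{\left(A \right)} = -3 + 3 = 0$)
$- S{\left(H{\left(-5,-4 \right)} \right)} Q{\left(4 \right)} 110160 = \left(-1\right) 2 \cdot 0 \cdot 110160 = \left(-2\right) 0 \cdot 110160 = 0 \cdot 110160 = 0$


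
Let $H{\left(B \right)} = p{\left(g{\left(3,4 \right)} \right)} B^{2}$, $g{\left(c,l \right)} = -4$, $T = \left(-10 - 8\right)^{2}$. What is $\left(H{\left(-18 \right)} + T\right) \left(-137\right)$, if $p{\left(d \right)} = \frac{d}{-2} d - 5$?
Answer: $532656$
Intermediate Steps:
$T = 324$ ($T = \left(-18\right)^{2} = 324$)
$p{\left(d \right)} = -5 - \frac{d^{2}}{2}$ ($p{\left(d \right)} = d \left(- \frac{1}{2}\right) d - 5 = - \frac{d}{2} d - 5 = - \frac{d^{2}}{2} - 5 = -5 - \frac{d^{2}}{2}$)
$H{\left(B \right)} = - 13 B^{2}$ ($H{\left(B \right)} = \left(-5 - \frac{\left(-4\right)^{2}}{2}\right) B^{2} = \left(-5 - 8\right) B^{2} = - 13 B^{2}$)
$\left(H{\left(-18 \right)} + T\right) \left(-137\right) = \left(- 13 \left(-18\right)^{2} + 324\right) \left(-137\right) = \left(\left(-13\right) 324 + 324\right) \left(-137\right) = \left(-4212 + 324\right) \left(-137\right) = \left(-3888\right) \left(-137\right) = 532656$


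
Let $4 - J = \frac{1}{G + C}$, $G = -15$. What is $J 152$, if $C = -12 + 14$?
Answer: $\frac{8056}{13} \approx 619.69$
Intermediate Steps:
$C = 2$
$J = \frac{53}{13}$ ($J = 4 - \frac{1}{-15 + 2} = 4 - \frac{1}{-13} = 4 - - \frac{1}{13} = 4 + \frac{1}{13} = \frac{53}{13} \approx 4.0769$)
$J 152 = \frac{53}{13} \cdot 152 = \frac{8056}{13}$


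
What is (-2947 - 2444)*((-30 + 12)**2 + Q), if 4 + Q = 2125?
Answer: -13180995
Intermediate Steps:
Q = 2121 (Q = -4 + 2125 = 2121)
(-2947 - 2444)*((-30 + 12)**2 + Q) = (-2947 - 2444)*((-30 + 12)**2 + 2121) = -5391*((-18)**2 + 2121) = -5391*(324 + 2121) = -5391*2445 = -13180995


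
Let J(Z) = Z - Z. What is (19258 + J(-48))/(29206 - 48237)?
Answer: -19258/19031 ≈ -1.0119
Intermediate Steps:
J(Z) = 0
(19258 + J(-48))/(29206 - 48237) = (19258 + 0)/(29206 - 48237) = 19258/(-19031) = 19258*(-1/19031) = -19258/19031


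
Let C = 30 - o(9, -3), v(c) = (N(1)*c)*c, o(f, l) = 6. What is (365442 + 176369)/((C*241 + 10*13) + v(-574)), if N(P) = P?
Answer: 541811/335390 ≈ 1.6155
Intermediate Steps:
v(c) = c² (v(c) = (1*c)*c = c*c = c²)
C = 24 (C = 30 - 1*6 = 30 - 6 = 24)
(365442 + 176369)/((C*241 + 10*13) + v(-574)) = (365442 + 176369)/((24*241 + 10*13) + (-574)²) = 541811/((5784 + 130) + 329476) = 541811/(5914 + 329476) = 541811/335390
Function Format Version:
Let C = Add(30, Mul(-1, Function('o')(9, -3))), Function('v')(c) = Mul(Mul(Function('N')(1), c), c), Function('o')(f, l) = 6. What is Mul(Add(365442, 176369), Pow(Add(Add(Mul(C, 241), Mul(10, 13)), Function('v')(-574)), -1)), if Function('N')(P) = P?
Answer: Rational(541811, 335390) ≈ 1.6155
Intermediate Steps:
Function('v')(c) = Pow(c, 2) (Function('v')(c) = Mul(Mul(1, c), c) = Mul(c, c) = Pow(c, 2))
C = 24 (C = Add(30, Mul(-1, 6)) = Add(30, -6) = 24)
Mul(Add(365442, 176369), Pow(Add(Add(Mul(C, 241), Mul(10, 13)), Function('v')(-574)), -1)) = Mul(Add(365442, 176369), Pow(Add(Add(Mul(24, 241), Mul(10, 13)), Pow(-574, 2)), -1)) = Mul(541811, Pow(Add(Add(5784, 130), 329476), -1)) = Mul(541811, Pow(Add(5914, 329476), -1)) = Mul(541811, Pow(335390, -1)) = Mul(541811, Rational(1, 335390)) = Rational(541811, 335390)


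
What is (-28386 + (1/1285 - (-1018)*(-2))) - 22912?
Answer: -68534189/1285 ≈ -53334.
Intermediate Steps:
(-28386 + (1/1285 - (-1018)*(-2))) - 22912 = (-28386 + (1/1285 - 1*2036)) - 22912 = (-28386 + (1/1285 - 2036)) - 22912 = (-28386 - 2616259/1285) - 22912 = -39092269/1285 - 22912 = -68534189/1285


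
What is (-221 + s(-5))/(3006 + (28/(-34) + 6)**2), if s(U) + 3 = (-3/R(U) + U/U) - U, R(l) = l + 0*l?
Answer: -314143/4382390 ≈ -0.071683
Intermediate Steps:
R(l) = l (R(l) = l + 0 = l)
s(U) = -2 - U - 3/U (s(U) = -3 + ((-3/U + U/U) - U) = -3 + ((-3/U + 1) - U) = -3 + ((1 - 3/U) - U) = -3 + (1 - U - 3/U) = -2 - U - 3/U)
(-221 + s(-5))/(3006 + (28/(-34) + 6)**2) = (-221 + (-2 - 1*(-5) - 3/(-5)))/(3006 + (28/(-34) + 6)**2) = (-221 + (-2 + 5 - 3*(-1/5)))/(3006 + (28*(-1/34) + 6)**2) = (-221 + (-2 + 5 + 3/5))/(3006 + (-14/17 + 6)**2) = (-221 + 18/5)/(3006 + (88/17)**2) = -1087/(5*(3006 + 7744/289)) = -1087/(5*876478/289) = -1087/5*289/876478 = -314143/4382390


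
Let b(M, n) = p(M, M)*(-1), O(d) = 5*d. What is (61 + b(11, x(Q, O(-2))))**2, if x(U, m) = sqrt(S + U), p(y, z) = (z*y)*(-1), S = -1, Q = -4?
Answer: 33124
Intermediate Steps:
p(y, z) = -y*z (p(y, z) = (y*z)*(-1) = -y*z)
x(U, m) = sqrt(-1 + U)
b(M, n) = M**2 (b(M, n) = -M*M*(-1) = -M**2*(-1) = M**2)
(61 + b(11, x(Q, O(-2))))**2 = (61 + 11**2)**2 = (61 + 121)**2 = 182**2 = 33124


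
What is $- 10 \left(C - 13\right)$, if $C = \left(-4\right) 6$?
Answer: $370$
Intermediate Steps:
$C = -24$
$- 10 \left(C - 13\right) = - 10 \left(-24 - 13\right) = \left(-10\right) \left(-37\right) = 370$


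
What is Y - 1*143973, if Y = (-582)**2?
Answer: 194751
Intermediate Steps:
Y = 338724
Y - 1*143973 = 338724 - 1*143973 = 338724 - 143973 = 194751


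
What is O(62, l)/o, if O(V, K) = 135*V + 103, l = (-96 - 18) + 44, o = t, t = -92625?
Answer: -8473/92625 ≈ -0.091476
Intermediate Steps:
o = -92625
l = -70 (l = -114 + 44 = -70)
O(V, K) = 103 + 135*V
O(62, l)/o = (103 + 135*62)/(-92625) = (103 + 8370)*(-1/92625) = 8473*(-1/92625) = -8473/92625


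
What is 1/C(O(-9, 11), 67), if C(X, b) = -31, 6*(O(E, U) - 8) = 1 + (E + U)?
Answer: -1/31 ≈ -0.032258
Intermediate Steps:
O(E, U) = 49/6 + E/6 + U/6 (O(E, U) = 8 + (1 + (E + U))/6 = 8 + (1 + E + U)/6 = 8 + (⅙ + E/6 + U/6) = 49/6 + E/6 + U/6)
1/C(O(-9, 11), 67) = 1/(-31) = -1/31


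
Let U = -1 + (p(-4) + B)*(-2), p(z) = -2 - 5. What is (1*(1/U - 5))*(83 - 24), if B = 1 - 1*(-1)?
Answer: -2596/9 ≈ -288.44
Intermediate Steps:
B = 2 (B = 1 + 1 = 2)
p(z) = -7
U = 9 (U = -1 + (-7 + 2)*(-2) = -1 - 5*(-2) = -1 + 10 = 9)
(1*(1/U - 5))*(83 - 24) = (1*(1/9 - 5))*(83 - 24) = (1*(⅑ - 5))*59 = (1*(-44/9))*59 = -44/9*59 = -2596/9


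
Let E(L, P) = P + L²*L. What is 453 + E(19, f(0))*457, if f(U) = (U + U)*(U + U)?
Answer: 3135016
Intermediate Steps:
f(U) = 4*U² (f(U) = (2*U)*(2*U) = 4*U²)
E(L, P) = P + L³
453 + E(19, f(0))*457 = 453 + (4*0² + 19³)*457 = 453 + (4*0 + 6859)*457 = 453 + (0 + 6859)*457 = 453 + 6859*457 = 453 + 3134563 = 3135016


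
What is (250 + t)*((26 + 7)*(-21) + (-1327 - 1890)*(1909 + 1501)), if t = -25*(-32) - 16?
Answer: -11343665542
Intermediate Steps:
t = 784 (t = 800 - 16 = 784)
(250 + t)*((26 + 7)*(-21) + (-1327 - 1890)*(1909 + 1501)) = (250 + 784)*((26 + 7)*(-21) + (-1327 - 1890)*(1909 + 1501)) = 1034*(33*(-21) - 3217*3410) = 1034*(-693 - 10969970) = 1034*(-10970663) = -11343665542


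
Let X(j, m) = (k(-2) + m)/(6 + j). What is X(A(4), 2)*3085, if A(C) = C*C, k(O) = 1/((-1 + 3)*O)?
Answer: 21595/88 ≈ 245.40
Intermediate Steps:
k(O) = 1/(2*O)
A(C) = C²
X(j, m) = (-¼ + m)/(6 + j) (X(j, m) = ((½)/(-2) + m)/(6 + j) = ((½)*(-½) + m)/(6 + j) = (-¼ + m)/(6 + j))
X(A(4), 2)*3085 = ((-¼ + 2)/(6 + 4²))*3085 = ((7/4)/(6 + 16))*3085 = ((7/4)/22)*3085 = ((1/22)*(7/4))*3085 = (7/88)*3085 = 21595/88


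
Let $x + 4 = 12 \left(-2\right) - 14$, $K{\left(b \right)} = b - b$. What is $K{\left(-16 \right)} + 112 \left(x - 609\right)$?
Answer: $-72912$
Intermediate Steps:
$K{\left(b \right)} = 0$
$x = -42$ ($x = -4 + \left(12 \left(-2\right) - 14\right) = -4 - 38 = -42$)
$K{\left(-16 \right)} + 112 \left(x - 609\right) = 0 + 112 \left(-42 - 609\right) = 0 + 112 \left(-651\right) = 0 - 72912 = -72912$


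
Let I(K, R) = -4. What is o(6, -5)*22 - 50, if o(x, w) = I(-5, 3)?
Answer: -138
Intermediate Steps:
o(x, w) = -4
o(6, -5)*22 - 50 = -4*22 - 50 = -88 - 50 = -138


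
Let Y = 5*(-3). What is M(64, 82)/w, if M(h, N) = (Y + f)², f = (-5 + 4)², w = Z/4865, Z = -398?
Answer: -476770/199 ≈ -2395.8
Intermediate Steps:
w = -398/4865 ≈ -0.081809
Y = -15
f = 1 (f = (-1)² = 1)
M(h, N) = 196 (M(h, N) = (-15 + 1)² = (-14)² = 196)
M(64, 82)/w = 196/(-398/4865) = 196*(-4865/398) = -476770/199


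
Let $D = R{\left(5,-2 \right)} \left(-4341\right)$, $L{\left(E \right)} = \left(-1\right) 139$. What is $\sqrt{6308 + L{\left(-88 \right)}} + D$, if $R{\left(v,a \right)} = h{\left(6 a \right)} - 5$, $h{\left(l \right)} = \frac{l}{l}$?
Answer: $17364 + \sqrt{6169} \approx 17443.0$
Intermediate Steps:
$h{\left(l \right)} = 1$
$R{\left(v,a \right)} = -4$ ($R{\left(v,a \right)} = 1 - 5 = -4$)
$L{\left(E \right)} = -139$
$D = 17364$ ($D = \left(-4\right) \left(-4341\right) = 17364$)
$\sqrt{6308 + L{\left(-88 \right)}} + D = \sqrt{6308 - 139} + 17364 = \sqrt{6169} + 17364 = 17364 + \sqrt{6169}$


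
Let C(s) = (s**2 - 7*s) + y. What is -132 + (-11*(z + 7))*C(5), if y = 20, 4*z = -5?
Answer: -1529/2 ≈ -764.50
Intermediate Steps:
z = -5/4 (z = (1/4)*(-5) = -5/4 ≈ -1.2500)
C(s) = 20 + s**2 - 7*s (C(s) = (s**2 - 7*s) + 20 = 20 + s**2 - 7*s)
-132 + (-11*(z + 7))*C(5) = -132 + (-11*(-5/4 + 7))*(20 + 5**2 - 7*5) = -132 + (-11*23/4)*(20 + 25 - 35) = -132 - 253/4*10 = -132 - 1265/2 = -1529/2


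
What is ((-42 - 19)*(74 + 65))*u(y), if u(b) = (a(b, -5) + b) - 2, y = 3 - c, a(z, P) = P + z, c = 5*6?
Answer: 517219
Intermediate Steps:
c = 30
y = -27 (y = 3 - 1*30 = 3 - 30 = -27)
u(b) = -7 + 2*b (u(b) = ((-5 + b) + b) - 2 = (-5 + 2*b) - 2 = -7 + 2*b)
((-42 - 19)*(74 + 65))*u(y) = ((-42 - 19)*(74 + 65))*(-7 + 2*(-27)) = (-61*139)*(-7 - 54) = -8479*(-61) = 517219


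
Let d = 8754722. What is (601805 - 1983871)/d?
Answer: -691033/4377361 ≈ -0.15787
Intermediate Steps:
(601805 - 1983871)/d = (601805 - 1983871)/8754722 = -1382066*1/8754722 = -691033/4377361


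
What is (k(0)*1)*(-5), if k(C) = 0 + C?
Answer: 0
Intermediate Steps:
k(C) = C
(k(0)*1)*(-5) = (0*1)*(-5) = 0*(-5) = 0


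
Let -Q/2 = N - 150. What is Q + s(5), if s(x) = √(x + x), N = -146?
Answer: 592 + √10 ≈ 595.16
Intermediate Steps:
Q = 592 (Q = -2*(-146 - 150) = -2*(-296) = 592)
s(x) = √2*√x (s(x) = √(2*x) = √2*√x)
Q + s(5) = 592 + √2*√5 = 592 + √10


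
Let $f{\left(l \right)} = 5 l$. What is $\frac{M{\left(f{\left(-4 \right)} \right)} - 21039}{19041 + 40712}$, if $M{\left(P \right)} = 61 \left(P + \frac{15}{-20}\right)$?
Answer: $- \frac{89219}{239012} \approx -0.37328$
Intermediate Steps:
$M{\left(P \right)} = - \frac{183}{4} + 61 P$ ($M{\left(P \right)} = 61 \left(P + 15 \left(- \frac{1}{20}\right)\right) = 61 \left(P - \frac{3}{4}\right) = 61 \left(- \frac{3}{4} + P\right) = - \frac{183}{4} + 61 P$)
$\frac{M{\left(f{\left(-4 \right)} \right)} - 21039}{19041 + 40712} = \frac{\left(- \frac{183}{4} + 61 \cdot 5 \left(-4\right)\right) - 21039}{19041 + 40712} = \frac{\left(- \frac{183}{4} + 61 \left(-20\right)\right) - 21039}{59753} = \left(\left(- \frac{183}{4} - 1220\right) - 21039\right) \frac{1}{59753} = \left(- \frac{5063}{4} - 21039\right) \frac{1}{59753} = \left(- \frac{89219}{4}\right) \frac{1}{59753} = - \frac{89219}{239012}$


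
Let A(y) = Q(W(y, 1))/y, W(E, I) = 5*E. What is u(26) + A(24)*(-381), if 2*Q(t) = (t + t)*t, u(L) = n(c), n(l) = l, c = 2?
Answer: -228598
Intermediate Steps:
u(L) = 2
Q(t) = t**2 (Q(t) = ((t + t)*t)/2 = ((2*t)*t)/2 = (2*t**2)/2 = t**2)
A(y) = 25*y (A(y) = (5*y)**2/y = (25*y**2)/y = 25*y)
u(26) + A(24)*(-381) = 2 + (25*24)*(-381) = 2 + 600*(-381) = 2 - 228600 = -228598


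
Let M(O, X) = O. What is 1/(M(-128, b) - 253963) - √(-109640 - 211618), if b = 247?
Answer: -1/254091 - I*√321258 ≈ -3.9356e-6 - 566.8*I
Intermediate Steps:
1/(M(-128, b) - 253963) - √(-109640 - 211618) = 1/(-128 - 253963) - √(-109640 - 211618) = 1/(-254091) - √(-321258) = -1/254091 - I*√321258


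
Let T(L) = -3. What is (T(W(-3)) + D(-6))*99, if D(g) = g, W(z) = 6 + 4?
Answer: -891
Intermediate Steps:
W(z) = 10
(T(W(-3)) + D(-6))*99 = (-3 - 6)*99 = -9*99 = -891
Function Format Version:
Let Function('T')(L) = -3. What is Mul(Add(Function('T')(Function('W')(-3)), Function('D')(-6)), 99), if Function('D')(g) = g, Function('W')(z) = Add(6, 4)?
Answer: -891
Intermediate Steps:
Function('W')(z) = 10
Mul(Add(Function('T')(Function('W')(-3)), Function('D')(-6)), 99) = Mul(Add(-3, -6), 99) = Mul(-9, 99) = -891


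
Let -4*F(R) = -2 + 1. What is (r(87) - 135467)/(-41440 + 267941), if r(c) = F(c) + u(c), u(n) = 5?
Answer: -541847/906004 ≈ -0.59806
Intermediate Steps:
F(R) = ¼ (F(R) = -(-2 + 1)/4 = -¼*(-1) = ¼)
r(c) = 21/4 (r(c) = ¼ + 5 = 21/4)
(r(87) - 135467)/(-41440 + 267941) = (21/4 - 135467)/(-41440 + 267941) = -541847/4/226501 = -541847/4*1/226501 = -541847/906004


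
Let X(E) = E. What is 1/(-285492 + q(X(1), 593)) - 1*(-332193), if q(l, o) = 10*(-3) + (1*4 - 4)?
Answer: 94848409745/285522 ≈ 3.3219e+5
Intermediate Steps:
q(l, o) = -30 (q(l, o) = -30 + (4 - 4) = -30 + 0 = -30)
1/(-285492 + q(X(1), 593)) - 1*(-332193) = 1/(-285492 - 30) - 1*(-332193) = 1/(-285522) + 332193 = -1/285522 + 332193 = 94848409745/285522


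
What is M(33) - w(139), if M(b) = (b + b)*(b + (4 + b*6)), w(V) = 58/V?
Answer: 2155832/139 ≈ 15510.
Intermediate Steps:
M(b) = 2*b*(4 + 7*b) (M(b) = (2*b)*(b + (4 + 6*b)) = (2*b)*(4 + 7*b) = 2*b*(4 + 7*b))
M(33) - w(139) = 2*33*(4 + 7*33) - 58/139 = 2*33*(4 + 231) - 58/139 = 2*33*235 - 1*58/139 = 15510 - 58/139 = 2155832/139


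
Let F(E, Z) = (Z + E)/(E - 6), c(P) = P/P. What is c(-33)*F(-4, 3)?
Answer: ⅒ ≈ 0.10000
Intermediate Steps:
c(P) = 1
F(E, Z) = (E + Z)/(-6 + E)
c(-33)*F(-4, 3) = 1*((-4 + 3)/(-6 - 4)) = 1*(-1/(-10)) = 1*(-⅒*(-1)) = 1*(⅒) = ⅒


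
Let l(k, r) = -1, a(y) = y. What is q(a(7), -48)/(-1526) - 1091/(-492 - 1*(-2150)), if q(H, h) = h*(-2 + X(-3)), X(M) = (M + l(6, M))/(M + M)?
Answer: -885489/1265054 ≈ -0.69996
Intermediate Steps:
X(M) = (-1 + M)/(2*M) (X(M) = (M - 1)/(M + M) = (-1 + M)/((2*M)) = (-1 + M)*(1/(2*M)) = (-1 + M)/(2*M))
q(H, h) = -4*h/3 (q(H, h) = h*(-2 + (½)*(-1 - 3)/(-3)) = h*(-2 + (½)*(-⅓)*(-4)) = h*(-2 + ⅔) = h*(-4/3) = -4*h/3)
q(a(7), -48)/(-1526) - 1091/(-492 - 1*(-2150)) = -4/3*(-48)/(-1526) - 1091/(-492 - 1*(-2150)) = 64*(-1/1526) - 1091/(-492 + 2150) = -32/763 - 1091/1658 = -885489/1265054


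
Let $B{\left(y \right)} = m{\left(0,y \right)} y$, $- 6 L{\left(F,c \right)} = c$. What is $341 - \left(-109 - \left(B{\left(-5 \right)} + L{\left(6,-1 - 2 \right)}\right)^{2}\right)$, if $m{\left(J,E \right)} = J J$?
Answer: $\frac{1801}{4} \approx 450.25$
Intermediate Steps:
$L{\left(F,c \right)} = - \frac{c}{6}$
$m{\left(J,E \right)} = J^{2}$
$B{\left(y \right)} = 0$ ($B{\left(y \right)} = 0^{2} y = 0 y = 0$)
$341 - \left(-109 - \left(B{\left(-5 \right)} + L{\left(6,-1 - 2 \right)}\right)^{2}\right) = 341 - \left(-109 - \left(0 - \frac{-1 - 2}{6}\right)^{2}\right) = 341 - \left(-109 - \left(0 - - \frac{1}{2}\right)^{2}\right) = 341 - \left(-109 - \left(0 + \frac{1}{2}\right)^{2}\right) = 341 - \left(-109 - \left(\frac{1}{2}\right)^{2}\right) = 341 - \left(-109 - \frac{1}{4}\right) = 341 - - \frac{437}{4} = 341 + \frac{437}{4} = \frac{1801}{4}$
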